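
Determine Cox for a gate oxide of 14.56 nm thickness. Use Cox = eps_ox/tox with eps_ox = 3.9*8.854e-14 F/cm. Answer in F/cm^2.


Step 1: eps_ox = 3.9 * 8.854e-14 = 3.45306e-13 F/cm
Step 2: tox in cm = 14.56 nm * 1e-7 = 1.4560e-06 cm
Step 3: Cox = 3.45306e-13 / 1.4560e-06 = 2.37e-07 F/cm^2

2.37e-07


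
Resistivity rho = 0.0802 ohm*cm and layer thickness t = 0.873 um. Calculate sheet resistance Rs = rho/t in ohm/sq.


Step 1: Convert thickness to cm: t = 0.873 um = 8.7300e-05 cm
Step 2: Rs = rho / t = 0.0802 / 8.7300e-05
Step 3: Rs = 918.7 ohm/sq

918.7


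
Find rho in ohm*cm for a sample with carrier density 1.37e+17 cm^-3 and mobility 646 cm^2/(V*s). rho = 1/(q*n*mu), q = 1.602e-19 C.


Step 1: sigma = q * n * mu = 1.602e-19 * 1.37e+17 * 646 = 1.41780e+01 S/cm
Step 2: rho = 1 / sigma = 1 / 1.41780e+01 = 0.07053 ohm*cm

0.07053


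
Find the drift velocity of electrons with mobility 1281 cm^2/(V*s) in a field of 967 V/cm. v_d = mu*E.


Step 1: v_d = mu * E
Step 2: v_d = 1281 * 967 = 1238727
Step 3: v_d = 1.24e+06 cm/s

1.24e+06


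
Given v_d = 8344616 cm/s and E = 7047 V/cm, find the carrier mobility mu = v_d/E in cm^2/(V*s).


Step 1: mu = v_d / E
Step 2: mu = 8344616 / 7047
Step 3: mu = 1184.14 cm^2/(V*s)

1184.14


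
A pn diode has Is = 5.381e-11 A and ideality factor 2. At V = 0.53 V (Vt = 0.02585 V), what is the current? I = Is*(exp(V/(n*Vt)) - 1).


Step 1: V/(n*Vt) = 0.53/(2*0.02585) = 10.2515
Step 2: exp(10.2515) = 2.8325e+04
Step 3: I = 5.381e-11 * (2.8325e+04 - 1) = 1.52e-06 A

1.52e-06


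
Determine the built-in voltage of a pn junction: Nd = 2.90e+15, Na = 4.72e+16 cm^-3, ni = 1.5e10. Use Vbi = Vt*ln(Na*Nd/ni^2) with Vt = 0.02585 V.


Step 1: Compute Na*Nd/ni^2 = 4.72e+16 * 2.90e+15 / (1.5e10)^2 = 6.0836e+11
Step 2: ln(6.0836e+11) = 27.1340
Step 3: Vbi = 0.02585 * 27.1340 = 0.701 V

0.701


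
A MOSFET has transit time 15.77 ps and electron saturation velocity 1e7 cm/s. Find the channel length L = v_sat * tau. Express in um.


Step 1: tau in seconds = 15.77 ps * 1e-12 = 1.5770e-11 s
Step 2: L = v_sat * tau = 1e7 * 1.5770e-11 = 1.5770e-04 cm
Step 3: L in um = 1.5770e-04 * 1e4 = 1.577 um

1.577


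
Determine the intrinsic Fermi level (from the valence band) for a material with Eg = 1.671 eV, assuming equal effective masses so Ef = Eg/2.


Step 1: For an intrinsic semiconductor, the Fermi level sits at midgap.
Step 2: Ef = Eg / 2 = 1.671 / 2 = 0.8355 eV

0.8355


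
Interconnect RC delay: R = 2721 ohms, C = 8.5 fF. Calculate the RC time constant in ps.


Step 1: tau = R * C
Step 2: tau = 2721 * 8.5 fF = 2721 * 8.5e-15 F
Step 3: tau = 2.31285e-11 s = 23.1285 ps

23.1285


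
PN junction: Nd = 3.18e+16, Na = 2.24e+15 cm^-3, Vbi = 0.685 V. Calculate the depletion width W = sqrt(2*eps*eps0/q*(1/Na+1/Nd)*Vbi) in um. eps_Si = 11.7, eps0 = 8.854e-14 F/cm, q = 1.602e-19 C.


Step 1: 1/Na + 1/Nd = 1/2.24e+15 + 1/3.18e+16 = 4.77875e-16
Step 2: 2*eps*eps0/q = 2*11.7*8.854e-14/1.602e-19 = 1.293281e+07
Step 3: W^2 = 1.293281e+07 * 4.77875e-16 * 0.685 = 4.23348e-09
Step 4: W = sqrt(4.23348e-09) = 6.507e-05 cm = 0.6507 um

0.6507


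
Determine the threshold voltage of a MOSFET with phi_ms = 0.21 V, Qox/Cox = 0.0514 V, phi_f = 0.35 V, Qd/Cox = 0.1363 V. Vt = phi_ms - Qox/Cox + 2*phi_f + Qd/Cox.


Step 1: Vt = phi_ms - Qox/Cox + 2*phi_f + Qd/Cox
Step 2: Vt = 0.21 - 0.0514 + 2*0.35 + 0.1363
Step 3: Vt = 0.21 - 0.0514 + 0.7 + 0.1363
Step 4: Vt = 0.9949 V

0.9949


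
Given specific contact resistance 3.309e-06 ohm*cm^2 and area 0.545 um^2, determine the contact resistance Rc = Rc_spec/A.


Step 1: Convert area to cm^2: 0.545 um^2 = 5.4500e-09 cm^2
Step 2: Rc = Rc_spec / A = 3.309e-06 / 5.4500e-09
Step 3: Rc = 6.07e+02 ohms

6.07e+02


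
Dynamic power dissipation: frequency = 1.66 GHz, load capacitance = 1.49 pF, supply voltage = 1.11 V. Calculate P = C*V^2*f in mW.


Step 1: V^2 = 1.11^2 = 1.2321 V^2
Step 2: P = C*V^2*f = 1.49e-12 F * 1.2321 * 1.66e9 Hz
Step 3: P = 3.04747614e-03 W
Step 4: P = 3.047 mW

3.047


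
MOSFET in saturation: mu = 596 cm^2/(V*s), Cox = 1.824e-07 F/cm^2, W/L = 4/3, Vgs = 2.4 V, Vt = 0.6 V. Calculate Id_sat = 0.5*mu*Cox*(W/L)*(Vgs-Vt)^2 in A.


Step 1: Overdrive voltage Vov = Vgs - Vt = 2.4 - 0.6 = 1.8 V
Step 2: W/L = 4/3 = 1.33333
Step 3: Id = 0.5 * 596 * 1.824e-07 * 1.33333 * 1.8^2
Step 4: Id = 2.35e-04 A

2.35e-04


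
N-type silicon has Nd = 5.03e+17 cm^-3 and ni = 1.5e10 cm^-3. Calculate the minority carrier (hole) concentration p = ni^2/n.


Step 1: Since Nd >> ni, n ≈ Nd = 5.03e+17 cm^-3
Step 2: p = ni^2 / n = (1.5e10)^2 / 5.03e+17
Step 3: p = 2.25e20 / 5.03e+17 = 4.47e+02 cm^-3

4.47e+02


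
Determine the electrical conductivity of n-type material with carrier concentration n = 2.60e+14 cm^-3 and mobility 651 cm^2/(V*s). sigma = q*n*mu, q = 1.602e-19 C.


Step 1: sigma = q * n * mu
Step 2: sigma = 1.602e-19 * 2.60e+14 * 651
Step 3: sigma = 2.712e-02 S/cm

2.712e-02


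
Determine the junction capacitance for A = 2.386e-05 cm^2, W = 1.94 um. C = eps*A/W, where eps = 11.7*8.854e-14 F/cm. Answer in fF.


Step 1: eps_Si = 11.7 * 8.854e-14 = 1.035918e-12 F/cm
Step 2: W in cm = 1.94 * 1e-4 = 1.94e-04 cm
Step 3: C = 1.035918e-12 * 2.386e-05 / 1.94e-04 = 1.274072e-13 F
Step 4: C = 127.41 fF

127.41


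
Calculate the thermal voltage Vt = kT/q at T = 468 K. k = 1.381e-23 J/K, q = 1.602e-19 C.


Step 1: kT = 1.381e-23 * 468 = 6.46308e-21 J
Step 2: Vt = kT/q = 6.46308e-21 / 1.602e-19
Step 3: Vt = 0.04034 V

0.04034


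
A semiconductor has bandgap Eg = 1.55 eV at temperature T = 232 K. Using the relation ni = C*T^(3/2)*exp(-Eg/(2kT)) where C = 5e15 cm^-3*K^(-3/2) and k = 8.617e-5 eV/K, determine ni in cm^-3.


Step 1: Compute kT = 8.617e-5 * 232 = 0.01999144 eV
Step 2: Exponent = -Eg/(2kT) = -1.55/(2*0.01999144) = -38.76659
Step 3: T^(3/2) = 232^1.5 = 3533.72
Step 4: ni = 5e15 * 3533.72 * exp(-38.76659) = 2.58e+02 cm^-3

2.58e+02


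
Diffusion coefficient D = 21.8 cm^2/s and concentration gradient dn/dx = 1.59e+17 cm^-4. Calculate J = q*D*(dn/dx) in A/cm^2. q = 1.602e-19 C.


Step 1: J = q * D * (dn/dx)
Step 2: J = 1.602e-19 * 21.8 * 1.59e+17
Step 3: J = 5.55e-01 A/cm^2

5.55e-01


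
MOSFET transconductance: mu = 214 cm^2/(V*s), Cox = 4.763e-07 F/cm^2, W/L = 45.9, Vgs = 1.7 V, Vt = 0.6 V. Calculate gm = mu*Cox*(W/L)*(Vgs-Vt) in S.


Step 1: Vov = Vgs - Vt = 1.7 - 0.6 = 1.1 V
Step 2: gm = mu * Cox * (W/L) * Vov
Step 3: gm = 214 * 4.763e-07 * 45.9 * 1.1 = 5.15e-03 S

5.15e-03


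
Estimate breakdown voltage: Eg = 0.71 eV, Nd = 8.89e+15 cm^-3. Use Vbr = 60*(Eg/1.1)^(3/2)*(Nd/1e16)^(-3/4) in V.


Step 1: Eg/1.1 = 0.71/1.1 = 0.645455
Step 2: (Eg/1.1)^1.5 = 0.645455^1.5 = 0.518560
Step 3: (Nd/1e16)^(-0.75) = (0.889)^(-0.75) = 1.092254
Step 4: Vbr = 60 * 0.518560 * 1.092254 = 34.0 V

34.0


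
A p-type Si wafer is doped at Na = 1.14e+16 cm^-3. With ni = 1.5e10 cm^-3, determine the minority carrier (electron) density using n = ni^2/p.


Step 1: Majority hole concentration p ≈ Na = 1.14e+16 cm^-3
Step 2: n = ni^2 / Na = (1.5e10)^2 / 1.14e+16
Step 3: n = 1.97e+04 cm^-3

1.97e+04


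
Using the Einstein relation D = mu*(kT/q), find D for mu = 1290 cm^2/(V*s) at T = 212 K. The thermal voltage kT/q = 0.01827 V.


Step 1: D = mu * (kT/q)
Step 2: D = 1290 * 0.01827
Step 3: D = 23.57 cm^2/s

23.57


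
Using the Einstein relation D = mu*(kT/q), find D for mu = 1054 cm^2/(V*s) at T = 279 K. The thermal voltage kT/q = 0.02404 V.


Step 1: D = mu * (kT/q)
Step 2: D = 1054 * 0.02404
Step 3: D = 25.34 cm^2/s

25.34


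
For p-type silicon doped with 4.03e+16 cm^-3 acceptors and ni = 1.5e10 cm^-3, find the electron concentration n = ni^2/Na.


Step 1: Majority hole concentration p ≈ Na = 4.03e+16 cm^-3
Step 2: n = ni^2 / Na = (1.5e10)^2 / 4.03e+16
Step 3: n = 5.58e+03 cm^-3

5.58e+03


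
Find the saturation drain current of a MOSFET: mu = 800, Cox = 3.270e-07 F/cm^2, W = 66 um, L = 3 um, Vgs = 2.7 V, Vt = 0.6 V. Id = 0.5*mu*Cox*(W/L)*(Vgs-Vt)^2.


Step 1: Overdrive voltage Vov = Vgs - Vt = 2.7 - 0.6 = 2.1 V
Step 2: W/L = 66/3 = 22
Step 3: Id = 0.5 * 800 * 3.270e-07 * 22 * 2.1^2
Step 4: Id = 1.27e-02 A

1.27e-02


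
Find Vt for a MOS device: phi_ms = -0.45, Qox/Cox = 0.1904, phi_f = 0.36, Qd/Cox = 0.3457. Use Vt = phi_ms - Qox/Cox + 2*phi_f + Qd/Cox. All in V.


Step 1: Vt = phi_ms - Qox/Cox + 2*phi_f + Qd/Cox
Step 2: Vt = -0.45 - 0.1904 + 2*0.36 + 0.3457
Step 3: Vt = -0.45 - 0.1904 + 0.72 + 0.3457
Step 4: Vt = 0.4253 V

0.4253


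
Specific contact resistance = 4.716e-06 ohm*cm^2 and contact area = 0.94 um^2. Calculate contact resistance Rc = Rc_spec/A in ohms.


Step 1: Convert area to cm^2: 0.94 um^2 = 9.4000e-09 cm^2
Step 2: Rc = Rc_spec / A = 4.716e-06 / 9.4000e-09
Step 3: Rc = 5.02e+02 ohms

5.02e+02


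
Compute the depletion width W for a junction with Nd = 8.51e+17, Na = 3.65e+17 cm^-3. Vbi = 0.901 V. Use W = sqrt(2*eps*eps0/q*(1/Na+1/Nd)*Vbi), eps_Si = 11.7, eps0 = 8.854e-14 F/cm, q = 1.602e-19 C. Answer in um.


Step 1: 1/Na + 1/Nd = 1/3.65e+17 + 1/8.51e+17 = 3.91481e-18
Step 2: 2*eps*eps0/q = 2*11.7*8.854e-14/1.602e-19 = 1.293281e+07
Step 3: W^2 = 1.293281e+07 * 3.91481e-18 * 0.901 = 4.56172e-11
Step 4: W = sqrt(4.56172e-11) = 6.754e-06 cm = 0.06754 um

0.06754


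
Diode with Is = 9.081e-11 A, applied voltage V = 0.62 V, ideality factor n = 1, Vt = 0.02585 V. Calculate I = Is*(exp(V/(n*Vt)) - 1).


Step 1: V/(n*Vt) = 0.62/(1*0.02585) = 23.9845
Step 2: exp(23.9845) = 2.6082e+10
Step 3: I = 9.081e-11 * (2.6082e+10 - 1) = 2.37e+00 A

2.37e+00


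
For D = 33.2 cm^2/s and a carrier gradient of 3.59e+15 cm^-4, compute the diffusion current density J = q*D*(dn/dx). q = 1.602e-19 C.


Step 1: J = q * D * (dn/dx)
Step 2: J = 1.602e-19 * 33.2 * 3.59e+15
Step 3: J = 1.91e-02 A/cm^2

1.91e-02


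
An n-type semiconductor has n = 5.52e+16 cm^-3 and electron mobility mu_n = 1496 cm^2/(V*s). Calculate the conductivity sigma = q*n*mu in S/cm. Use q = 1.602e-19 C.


Step 1: sigma = q * n * mu
Step 2: sigma = 1.602e-19 * 5.52e+16 * 1496
Step 3: sigma = 1.323e+01 S/cm

1.323e+01


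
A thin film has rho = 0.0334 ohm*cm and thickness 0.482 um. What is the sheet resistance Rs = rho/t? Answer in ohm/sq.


Step 1: Convert thickness to cm: t = 0.482 um = 4.8200e-05 cm
Step 2: Rs = rho / t = 0.0334 / 4.8200e-05
Step 3: Rs = 692.9 ohm/sq

692.9


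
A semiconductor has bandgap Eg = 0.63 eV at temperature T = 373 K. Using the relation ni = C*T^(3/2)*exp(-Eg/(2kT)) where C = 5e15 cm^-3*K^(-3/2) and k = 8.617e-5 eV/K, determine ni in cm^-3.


Step 1: Compute kT = 8.617e-5 * 373 = 0.03214141 eV
Step 2: Exponent = -Eg/(2kT) = -0.63/(2*0.03214141) = -9.80044
Step 3: T^(3/2) = 373^1.5 = 7203.83
Step 4: ni = 5e15 * 7203.83 * exp(-9.80044) = 2.00e+15 cm^-3

2.00e+15


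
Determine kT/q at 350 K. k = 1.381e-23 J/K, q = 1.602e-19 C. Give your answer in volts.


Step 1: kT = 1.381e-23 * 350 = 4.8335e-21 J
Step 2: Vt = kT/q = 4.8335e-21 / 1.602e-19
Step 3: Vt = 0.03017 V

0.03017


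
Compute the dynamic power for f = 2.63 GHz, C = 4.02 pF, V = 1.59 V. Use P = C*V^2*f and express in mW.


Step 1: V^2 = 1.59^2 = 2.5281 V^2
Step 2: P = C*V^2*f = 4.02e-12 F * 2.5281 * 2.63e9 Hz
Step 3: P = 2.672859006e-02 W
Step 4: P = 26.729 mW

26.729


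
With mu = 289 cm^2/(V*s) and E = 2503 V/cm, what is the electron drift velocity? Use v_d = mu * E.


Step 1: v_d = mu * E
Step 2: v_d = 289 * 2503 = 723367
Step 3: v_d = 7.23e+05 cm/s

7.23e+05


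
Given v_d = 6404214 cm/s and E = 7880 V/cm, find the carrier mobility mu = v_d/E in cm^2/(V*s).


Step 1: mu = v_d / E
Step 2: mu = 6404214 / 7880
Step 3: mu = 812.72 cm^2/(V*s)

812.72


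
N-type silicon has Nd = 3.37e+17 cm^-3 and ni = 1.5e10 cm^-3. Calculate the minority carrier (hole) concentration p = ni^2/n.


Step 1: Since Nd >> ni, n ≈ Nd = 3.37e+17 cm^-3
Step 2: p = ni^2 / n = (1.5e10)^2 / 3.37e+17
Step 3: p = 2.25e20 / 3.37e+17 = 6.68e+02 cm^-3

6.68e+02


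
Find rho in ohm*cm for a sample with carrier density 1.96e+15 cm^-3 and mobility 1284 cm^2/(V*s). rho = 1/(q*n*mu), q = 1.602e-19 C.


Step 1: sigma = q * n * mu = 1.602e-19 * 1.96e+15 * 1284 = 4.03166e-01 S/cm
Step 2: rho = 1 / sigma = 1 / 4.03166e-01 = 2.48 ohm*cm

2.48


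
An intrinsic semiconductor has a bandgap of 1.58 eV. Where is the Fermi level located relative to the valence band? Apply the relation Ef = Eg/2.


Step 1: For an intrinsic semiconductor, the Fermi level sits at midgap.
Step 2: Ef = Eg / 2 = 1.58 / 2 = 0.79 eV

0.79


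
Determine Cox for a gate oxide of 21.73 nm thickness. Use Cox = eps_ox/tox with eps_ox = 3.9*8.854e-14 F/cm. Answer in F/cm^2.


Step 1: eps_ox = 3.9 * 8.854e-14 = 3.45306e-13 F/cm
Step 2: tox in cm = 21.73 nm * 1e-7 = 2.1730e-06 cm
Step 3: Cox = 3.45306e-13 / 2.1730e-06 = 1.59e-07 F/cm^2

1.59e-07


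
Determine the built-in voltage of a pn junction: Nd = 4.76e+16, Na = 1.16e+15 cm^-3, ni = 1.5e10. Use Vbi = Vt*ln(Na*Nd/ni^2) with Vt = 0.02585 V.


Step 1: Compute Na*Nd/ni^2 = 1.16e+15 * 4.76e+16 / (1.5e10)^2 = 2.4540e+11
Step 2: ln(2.4540e+11) = 26.2262
Step 3: Vbi = 0.02585 * 26.2262 = 0.678 V

0.678


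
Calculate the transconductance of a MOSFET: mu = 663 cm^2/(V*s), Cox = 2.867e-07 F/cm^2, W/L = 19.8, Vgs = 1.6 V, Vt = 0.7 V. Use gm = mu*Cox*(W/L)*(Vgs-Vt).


Step 1: Vov = Vgs - Vt = 1.6 - 0.7 = 0.9 V
Step 2: gm = mu * Cox * (W/L) * Vov
Step 3: gm = 663 * 2.867e-07 * 19.8 * 0.9 = 3.39e-03 S

3.39e-03


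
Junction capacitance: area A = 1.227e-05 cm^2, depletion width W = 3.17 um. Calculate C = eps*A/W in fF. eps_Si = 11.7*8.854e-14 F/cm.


Step 1: eps_Si = 11.7 * 8.854e-14 = 1.035918e-12 F/cm
Step 2: W in cm = 3.17 * 1e-4 = 3.17e-04 cm
Step 3: C = 1.035918e-12 * 1.227e-05 / 3.17e-04 = 4.009689e-14 F
Step 4: C = 40.1 fF

40.1


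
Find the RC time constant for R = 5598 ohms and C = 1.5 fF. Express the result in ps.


Step 1: tau = R * C
Step 2: tau = 5598 * 1.5 fF = 5598 * 1.5e-15 F
Step 3: tau = 8.397e-12 s = 8.397 ps

8.397


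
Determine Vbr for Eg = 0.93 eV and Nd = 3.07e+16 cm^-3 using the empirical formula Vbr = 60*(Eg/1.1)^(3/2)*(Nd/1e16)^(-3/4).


Step 1: Eg/1.1 = 0.93/1.1 = 0.845455
Step 2: (Eg/1.1)^1.5 = 0.845455^1.5 = 0.777384
Step 3: (Nd/1e16)^(-0.75) = (3.07)^(-0.75) = 0.431168
Step 4: Vbr = 60 * 0.777384 * 0.431168 = 20.1 V

20.1


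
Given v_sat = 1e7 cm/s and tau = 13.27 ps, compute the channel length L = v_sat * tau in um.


Step 1: tau in seconds = 13.27 ps * 1e-12 = 1.3270e-11 s
Step 2: L = v_sat * tau = 1e7 * 1.3270e-11 = 1.3270e-04 cm
Step 3: L in um = 1.3270e-04 * 1e4 = 1.327 um

1.327


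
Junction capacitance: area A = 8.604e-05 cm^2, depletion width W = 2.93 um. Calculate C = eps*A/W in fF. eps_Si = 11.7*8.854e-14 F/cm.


Step 1: eps_Si = 11.7 * 8.854e-14 = 1.035918e-12 F/cm
Step 2: W in cm = 2.93 * 1e-4 = 2.93e-04 cm
Step 3: C = 1.035918e-12 * 8.604e-05 / 2.93e-04 = 3.041993e-13 F
Step 4: C = 304.2 fF

304.2


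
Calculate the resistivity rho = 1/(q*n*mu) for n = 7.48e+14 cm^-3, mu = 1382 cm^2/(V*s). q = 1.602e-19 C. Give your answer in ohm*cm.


Step 1: sigma = q * n * mu = 1.602e-19 * 7.48e+14 * 1382 = 1.65605e-01 S/cm
Step 2: rho = 1 / sigma = 1 / 1.65605e-01 = 6.038 ohm*cm

6.038


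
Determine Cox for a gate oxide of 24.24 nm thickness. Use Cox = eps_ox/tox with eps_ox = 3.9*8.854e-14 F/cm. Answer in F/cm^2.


Step 1: eps_ox = 3.9 * 8.854e-14 = 3.45306e-13 F/cm
Step 2: tox in cm = 24.24 nm * 1e-7 = 2.4240e-06 cm
Step 3: Cox = 3.45306e-13 / 2.4240e-06 = 1.42e-07 F/cm^2

1.42e-07


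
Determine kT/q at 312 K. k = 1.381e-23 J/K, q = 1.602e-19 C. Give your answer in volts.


Step 1: kT = 1.381e-23 * 312 = 4.30872e-21 J
Step 2: Vt = kT/q = 4.30872e-21 / 1.602e-19
Step 3: Vt = 0.0269 V

0.0269


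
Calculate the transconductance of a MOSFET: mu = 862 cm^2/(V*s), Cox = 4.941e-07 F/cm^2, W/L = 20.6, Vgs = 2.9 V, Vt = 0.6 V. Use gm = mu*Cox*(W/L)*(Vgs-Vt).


Step 1: Vov = Vgs - Vt = 2.9 - 0.6 = 2.3 V
Step 2: gm = mu * Cox * (W/L) * Vov
Step 3: gm = 862 * 4.941e-07 * 20.6 * 2.3 = 2.02e-02 S

2.02e-02


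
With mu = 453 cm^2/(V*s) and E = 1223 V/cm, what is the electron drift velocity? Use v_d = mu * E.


Step 1: v_d = mu * E
Step 2: v_d = 453 * 1223 = 554019
Step 3: v_d = 5.54e+05 cm/s

5.54e+05


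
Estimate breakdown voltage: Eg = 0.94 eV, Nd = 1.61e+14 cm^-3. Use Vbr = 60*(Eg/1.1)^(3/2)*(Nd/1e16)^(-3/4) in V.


Step 1: Eg/1.1 = 0.94/1.1 = 0.854545
Step 2: (Eg/1.1)^1.5 = 0.854545^1.5 = 0.789955
Step 3: (Nd/1e16)^(-0.75) = (0.0161)^(-0.75) = 22.124863
Step 4: Vbr = 60 * 0.789955 * 22.124863 = 1048.7 V

1048.7


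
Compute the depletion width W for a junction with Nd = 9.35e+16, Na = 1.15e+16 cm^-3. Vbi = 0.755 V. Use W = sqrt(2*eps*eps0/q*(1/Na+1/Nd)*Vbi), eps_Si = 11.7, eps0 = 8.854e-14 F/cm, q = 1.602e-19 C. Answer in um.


Step 1: 1/Na + 1/Nd = 1/1.15e+16 + 1/9.35e+16 = 9.76517e-17
Step 2: 2*eps*eps0/q = 2*11.7*8.854e-14/1.602e-19 = 1.293281e+07
Step 3: W^2 = 1.293281e+07 * 9.76517e-17 * 0.755 = 9.53498e-10
Step 4: W = sqrt(9.53498e-10) = 3.088e-05 cm = 0.3088 um

0.3088


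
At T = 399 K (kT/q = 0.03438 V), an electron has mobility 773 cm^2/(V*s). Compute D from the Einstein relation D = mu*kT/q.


Step 1: D = mu * (kT/q)
Step 2: D = 773 * 0.03438
Step 3: D = 26.58 cm^2/s

26.58


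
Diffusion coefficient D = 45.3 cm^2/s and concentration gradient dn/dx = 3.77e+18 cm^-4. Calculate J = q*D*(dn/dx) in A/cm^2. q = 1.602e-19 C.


Step 1: J = q * D * (dn/dx)
Step 2: J = 1.602e-19 * 45.3 * 3.77e+18
Step 3: J = 2.74e+01 A/cm^2

2.74e+01


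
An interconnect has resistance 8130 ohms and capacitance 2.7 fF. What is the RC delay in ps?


Step 1: tau = R * C
Step 2: tau = 8130 * 2.7 fF = 8130 * 2.7e-15 F
Step 3: tau = 2.1951e-11 s = 21.951 ps

21.951


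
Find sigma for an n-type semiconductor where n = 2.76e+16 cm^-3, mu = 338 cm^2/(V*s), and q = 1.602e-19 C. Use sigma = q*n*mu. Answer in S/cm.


Step 1: sigma = q * n * mu
Step 2: sigma = 1.602e-19 * 2.76e+16 * 338
Step 3: sigma = 1.494e+00 S/cm

1.494e+00


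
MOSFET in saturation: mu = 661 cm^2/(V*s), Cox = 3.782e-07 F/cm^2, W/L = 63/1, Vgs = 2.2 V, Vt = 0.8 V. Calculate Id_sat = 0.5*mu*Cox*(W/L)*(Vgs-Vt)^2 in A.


Step 1: Overdrive voltage Vov = Vgs - Vt = 2.2 - 0.8 = 1.4 V
Step 2: W/L = 63/1 = 63
Step 3: Id = 0.5 * 661 * 3.782e-07 * 63 * 1.4^2
Step 4: Id = 1.54e-02 A

1.54e-02


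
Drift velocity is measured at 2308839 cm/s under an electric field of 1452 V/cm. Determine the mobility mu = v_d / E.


Step 1: mu = v_d / E
Step 2: mu = 2308839 / 1452
Step 3: mu = 1590.11 cm^2/(V*s)

1590.11


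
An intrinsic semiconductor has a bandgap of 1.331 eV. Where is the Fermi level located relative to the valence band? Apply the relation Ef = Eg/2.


Step 1: For an intrinsic semiconductor, the Fermi level sits at midgap.
Step 2: Ef = Eg / 2 = 1.331 / 2 = 0.6655 eV

0.6655


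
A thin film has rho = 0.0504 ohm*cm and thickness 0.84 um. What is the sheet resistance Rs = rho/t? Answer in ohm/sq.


Step 1: Convert thickness to cm: t = 0.84 um = 8.4000e-05 cm
Step 2: Rs = rho / t = 0.0504 / 8.4000e-05
Step 3: Rs = 600.0 ohm/sq

600.0


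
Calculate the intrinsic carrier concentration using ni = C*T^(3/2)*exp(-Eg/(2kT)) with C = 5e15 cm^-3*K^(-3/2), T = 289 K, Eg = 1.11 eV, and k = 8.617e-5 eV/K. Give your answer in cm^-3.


Step 1: Compute kT = 8.617e-5 * 289 = 0.02490313 eV
Step 2: Exponent = -Eg/(2kT) = -1.11/(2*0.02490313) = -22.28636
Step 3: T^(3/2) = 289^1.5 = 4913.00
Step 4: ni = 5e15 * 4913.00 * exp(-22.28636) = 5.15e+09 cm^-3

5.15e+09


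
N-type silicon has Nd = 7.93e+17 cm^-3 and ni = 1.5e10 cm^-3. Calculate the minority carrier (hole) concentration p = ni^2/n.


Step 1: Since Nd >> ni, n ≈ Nd = 7.93e+17 cm^-3
Step 2: p = ni^2 / n = (1.5e10)^2 / 7.93e+17
Step 3: p = 2.25e20 / 7.93e+17 = 2.84e+02 cm^-3

2.84e+02


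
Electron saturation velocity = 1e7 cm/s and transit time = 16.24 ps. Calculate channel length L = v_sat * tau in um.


Step 1: tau in seconds = 16.24 ps * 1e-12 = 1.6240e-11 s
Step 2: L = v_sat * tau = 1e7 * 1.6240e-11 = 1.6240e-04 cm
Step 3: L in um = 1.6240e-04 * 1e4 = 1.624 um

1.624


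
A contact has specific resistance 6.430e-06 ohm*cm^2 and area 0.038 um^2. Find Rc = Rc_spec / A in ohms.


Step 1: Convert area to cm^2: 0.038 um^2 = 3.8000e-10 cm^2
Step 2: Rc = Rc_spec / A = 6.430e-06 / 3.8000e-10
Step 3: Rc = 1.69e+04 ohms

1.69e+04


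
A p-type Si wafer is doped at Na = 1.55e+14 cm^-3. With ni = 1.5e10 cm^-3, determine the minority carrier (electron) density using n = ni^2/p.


Step 1: Majority hole concentration p ≈ Na = 1.55e+14 cm^-3
Step 2: n = ni^2 / Na = (1.5e10)^2 / 1.55e+14
Step 3: n = 1.45e+06 cm^-3

1.45e+06


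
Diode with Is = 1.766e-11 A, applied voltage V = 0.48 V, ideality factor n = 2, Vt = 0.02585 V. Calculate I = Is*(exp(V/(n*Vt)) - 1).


Step 1: V/(n*Vt) = 0.48/(2*0.02585) = 9.2843
Step 2: exp(9.2843) = 1.0768e+04
Step 3: I = 1.766e-11 * (1.0768e+04 - 1) = 1.90e-07 A

1.90e-07


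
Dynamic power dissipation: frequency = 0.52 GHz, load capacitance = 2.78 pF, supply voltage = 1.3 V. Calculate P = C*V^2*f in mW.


Step 1: V^2 = 1.3^2 = 1.69 V^2
Step 2: P = C*V^2*f = 2.78e-12 F * 1.69 * 0.52e9 Hz
Step 3: P = 2.443064e-03 W
Step 4: P = 2.443 mW

2.443


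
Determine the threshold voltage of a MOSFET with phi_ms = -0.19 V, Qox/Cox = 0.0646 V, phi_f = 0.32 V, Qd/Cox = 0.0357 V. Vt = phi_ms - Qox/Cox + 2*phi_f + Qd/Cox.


Step 1: Vt = phi_ms - Qox/Cox + 2*phi_f + Qd/Cox
Step 2: Vt = -0.19 - 0.0646 + 2*0.32 + 0.0357
Step 3: Vt = -0.19 - 0.0646 + 0.64 + 0.0357
Step 4: Vt = 0.4211 V

0.4211


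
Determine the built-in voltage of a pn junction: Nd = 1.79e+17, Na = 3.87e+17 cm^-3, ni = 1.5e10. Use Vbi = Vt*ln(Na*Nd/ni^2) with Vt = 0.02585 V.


Step 1: Compute Na*Nd/ni^2 = 3.87e+17 * 1.79e+17 / (1.5e10)^2 = 3.0788e+14
Step 2: ln(3.0788e+14) = 33.3607
Step 3: Vbi = 0.02585 * 33.3607 = 0.862 V

0.862


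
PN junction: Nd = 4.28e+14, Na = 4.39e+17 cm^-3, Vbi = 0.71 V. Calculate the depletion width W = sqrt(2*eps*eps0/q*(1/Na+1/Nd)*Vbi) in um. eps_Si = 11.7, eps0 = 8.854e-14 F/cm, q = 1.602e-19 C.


Step 1: 1/Na + 1/Nd = 1/4.39e+17 + 1/4.28e+14 = 2.33873e-15
Step 2: 2*eps*eps0/q = 2*11.7*8.854e-14/1.602e-19 = 1.293281e+07
Step 3: W^2 = 1.293281e+07 * 2.33873e-15 * 0.71 = 2.14749e-08
Step 4: W = sqrt(2.14749e-08) = 1.465e-04 cm = 1.465 um

1.465


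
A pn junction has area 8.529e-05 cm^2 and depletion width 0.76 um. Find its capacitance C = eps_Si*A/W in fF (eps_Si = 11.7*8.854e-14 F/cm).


Step 1: eps_Si = 11.7 * 8.854e-14 = 1.035918e-12 F/cm
Step 2: W in cm = 0.76 * 1e-4 = 7.60e-05 cm
Step 3: C = 1.035918e-12 * 8.529e-05 / 7.60e-05 = 1.162545e-12 F
Step 4: C = 1162.55 fF

1162.55


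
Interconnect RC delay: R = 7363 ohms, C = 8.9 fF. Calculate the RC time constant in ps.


Step 1: tau = R * C
Step 2: tau = 7363 * 8.9 fF = 7363 * 8.9e-15 F
Step 3: tau = 6.55307e-11 s = 65.5307 ps

65.5307


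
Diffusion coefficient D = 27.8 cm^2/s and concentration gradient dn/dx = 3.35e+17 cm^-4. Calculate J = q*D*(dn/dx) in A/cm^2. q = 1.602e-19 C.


Step 1: J = q * D * (dn/dx)
Step 2: J = 1.602e-19 * 27.8 * 3.35e+17
Step 3: J = 1.49e+00 A/cm^2

1.49e+00


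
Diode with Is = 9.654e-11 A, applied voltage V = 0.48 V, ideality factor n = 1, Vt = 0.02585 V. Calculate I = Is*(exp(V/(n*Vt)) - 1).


Step 1: V/(n*Vt) = 0.48/(1*0.02585) = 18.5687
Step 2: exp(18.5687) = 1.1595e+08
Step 3: I = 9.654e-11 * (1.1595e+08 - 1) = 1.12e-02 A

1.12e-02


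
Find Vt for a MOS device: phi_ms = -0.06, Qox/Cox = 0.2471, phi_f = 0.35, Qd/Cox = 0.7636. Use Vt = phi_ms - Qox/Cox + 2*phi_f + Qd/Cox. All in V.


Step 1: Vt = phi_ms - Qox/Cox + 2*phi_f + Qd/Cox
Step 2: Vt = -0.06 - 0.2471 + 2*0.35 + 0.7636
Step 3: Vt = -0.06 - 0.2471 + 0.7 + 0.7636
Step 4: Vt = 1.1565 V

1.1565


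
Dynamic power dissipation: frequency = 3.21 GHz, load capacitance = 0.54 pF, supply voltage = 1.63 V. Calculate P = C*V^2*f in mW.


Step 1: V^2 = 1.63^2 = 2.6569 V^2
Step 2: P = C*V^2*f = 0.54e-12 F * 2.6569 * 3.21e9 Hz
Step 3: P = 4.60547046e-03 W
Step 4: P = 4.605 mW

4.605


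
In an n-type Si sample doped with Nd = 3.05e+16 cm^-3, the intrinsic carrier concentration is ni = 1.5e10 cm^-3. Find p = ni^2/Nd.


Step 1: Since Nd >> ni, n ≈ Nd = 3.05e+16 cm^-3
Step 2: p = ni^2 / n = (1.5e10)^2 / 3.05e+16
Step 3: p = 2.25e20 / 3.05e+16 = 7.38e+03 cm^-3

7.38e+03


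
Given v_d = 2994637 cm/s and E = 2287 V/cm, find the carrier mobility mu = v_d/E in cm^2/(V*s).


Step 1: mu = v_d / E
Step 2: mu = 2994637 / 2287
Step 3: mu = 1309.42 cm^2/(V*s)

1309.42


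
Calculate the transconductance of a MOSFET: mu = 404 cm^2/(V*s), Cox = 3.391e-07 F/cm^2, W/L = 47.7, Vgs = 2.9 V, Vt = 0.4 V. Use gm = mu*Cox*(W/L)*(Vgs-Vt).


Step 1: Vov = Vgs - Vt = 2.9 - 0.4 = 2.5 V
Step 2: gm = mu * Cox * (W/L) * Vov
Step 3: gm = 404 * 3.391e-07 * 47.7 * 2.5 = 1.63e-02 S

1.63e-02


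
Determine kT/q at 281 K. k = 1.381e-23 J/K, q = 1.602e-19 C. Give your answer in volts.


Step 1: kT = 1.381e-23 * 281 = 3.88061e-21 J
Step 2: Vt = kT/q = 3.88061e-21 / 1.602e-19
Step 3: Vt = 0.02422 V

0.02422


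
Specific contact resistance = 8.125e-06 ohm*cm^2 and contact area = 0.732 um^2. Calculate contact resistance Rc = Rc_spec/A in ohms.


Step 1: Convert area to cm^2: 0.732 um^2 = 7.3200e-09 cm^2
Step 2: Rc = Rc_spec / A = 8.125e-06 / 7.3200e-09
Step 3: Rc = 1.11e+03 ohms

1.11e+03


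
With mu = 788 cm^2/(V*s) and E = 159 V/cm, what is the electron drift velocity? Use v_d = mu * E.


Step 1: v_d = mu * E
Step 2: v_d = 788 * 159 = 125292
Step 3: v_d = 1.25e+05 cm/s

1.25e+05


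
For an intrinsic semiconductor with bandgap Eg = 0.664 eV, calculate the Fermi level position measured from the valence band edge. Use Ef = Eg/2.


Step 1: For an intrinsic semiconductor, the Fermi level sits at midgap.
Step 2: Ef = Eg / 2 = 0.664 / 2 = 0.332 eV

0.332


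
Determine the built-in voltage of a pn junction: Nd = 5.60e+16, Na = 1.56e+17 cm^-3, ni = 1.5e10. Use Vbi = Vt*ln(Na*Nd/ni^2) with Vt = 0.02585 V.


Step 1: Compute Na*Nd/ni^2 = 1.56e+17 * 5.60e+16 / (1.5e10)^2 = 3.8827e+13
Step 2: ln(3.8827e+13) = 31.2901
Step 3: Vbi = 0.02585 * 31.2901 = 0.809 V

0.809


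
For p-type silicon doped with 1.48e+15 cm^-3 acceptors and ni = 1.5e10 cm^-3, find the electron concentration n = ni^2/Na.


Step 1: Majority hole concentration p ≈ Na = 1.48e+15 cm^-3
Step 2: n = ni^2 / Na = (1.5e10)^2 / 1.48e+15
Step 3: n = 1.52e+05 cm^-3

1.52e+05


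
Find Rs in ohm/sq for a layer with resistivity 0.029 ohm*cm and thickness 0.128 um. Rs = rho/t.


Step 1: Convert thickness to cm: t = 0.128 um = 1.2800e-05 cm
Step 2: Rs = rho / t = 0.029 / 1.2800e-05
Step 3: Rs = 2265.6 ohm/sq

2265.6


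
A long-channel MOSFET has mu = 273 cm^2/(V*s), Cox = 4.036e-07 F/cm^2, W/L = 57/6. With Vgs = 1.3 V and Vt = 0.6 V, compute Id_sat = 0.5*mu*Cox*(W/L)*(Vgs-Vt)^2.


Step 1: Overdrive voltage Vov = Vgs - Vt = 1.3 - 0.6 = 0.7 V
Step 2: W/L = 57/6 = 9.5
Step 3: Id = 0.5 * 273 * 4.036e-07 * 9.5 * 0.7^2
Step 4: Id = 2.56e-04 A

2.56e-04


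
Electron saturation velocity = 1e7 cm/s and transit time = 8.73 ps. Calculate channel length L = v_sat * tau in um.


Step 1: tau in seconds = 8.73 ps * 1e-12 = 8.7300e-12 s
Step 2: L = v_sat * tau = 1e7 * 8.7300e-12 = 8.7300e-05 cm
Step 3: L in um = 8.7300e-05 * 1e4 = 0.873 um

0.873


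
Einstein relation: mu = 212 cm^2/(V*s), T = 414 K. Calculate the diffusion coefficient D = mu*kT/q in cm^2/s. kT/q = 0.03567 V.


Step 1: D = mu * (kT/q)
Step 2: D = 212 * 0.03567
Step 3: D = 7.56 cm^2/s

7.56


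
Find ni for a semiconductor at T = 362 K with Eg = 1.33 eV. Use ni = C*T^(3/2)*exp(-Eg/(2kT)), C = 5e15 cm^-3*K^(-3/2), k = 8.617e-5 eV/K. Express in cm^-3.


Step 1: Compute kT = 8.617e-5 * 362 = 0.03119354 eV
Step 2: Exponent = -Eg/(2kT) = -1.33/(2*0.03119354) = -21.31852
Step 3: T^(3/2) = 362^1.5 = 6887.52
Step 4: ni = 5e15 * 6887.52 * exp(-21.31852) = 1.90e+10 cm^-3

1.90e+10


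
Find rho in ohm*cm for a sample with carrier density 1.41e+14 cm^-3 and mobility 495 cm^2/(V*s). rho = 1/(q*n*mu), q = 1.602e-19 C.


Step 1: sigma = q * n * mu = 1.602e-19 * 1.41e+14 * 495 = 1.11812e-02 S/cm
Step 2: rho = 1 / sigma = 1 / 1.11812e-02 = 89.44 ohm*cm

89.44


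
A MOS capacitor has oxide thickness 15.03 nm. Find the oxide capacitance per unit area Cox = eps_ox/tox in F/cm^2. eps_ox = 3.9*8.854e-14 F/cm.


Step 1: eps_ox = 3.9 * 8.854e-14 = 3.45306e-13 F/cm
Step 2: tox in cm = 15.03 nm * 1e-7 = 1.5030e-06 cm
Step 3: Cox = 3.45306e-13 / 1.5030e-06 = 2.30e-07 F/cm^2

2.30e-07


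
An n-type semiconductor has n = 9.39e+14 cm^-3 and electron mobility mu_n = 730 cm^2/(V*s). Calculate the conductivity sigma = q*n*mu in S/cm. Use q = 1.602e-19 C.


Step 1: sigma = q * n * mu
Step 2: sigma = 1.602e-19 * 9.39e+14 * 730
Step 3: sigma = 1.098e-01 S/cm

1.098e-01


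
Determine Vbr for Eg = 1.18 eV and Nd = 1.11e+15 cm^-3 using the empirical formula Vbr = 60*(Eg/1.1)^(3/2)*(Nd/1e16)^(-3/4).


Step 1: Eg/1.1 = 1.18/1.1 = 1.072727
Step 2: (Eg/1.1)^1.5 = 1.072727^1.5 = 1.111051
Step 3: (Nd/1e16)^(-0.75) = (0.111)^(-0.75) = 5.200053
Step 4: Vbr = 60 * 1.111051 * 5.200053 = 346.7 V

346.7


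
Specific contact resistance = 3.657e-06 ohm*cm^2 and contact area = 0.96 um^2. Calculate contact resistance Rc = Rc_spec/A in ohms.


Step 1: Convert area to cm^2: 0.96 um^2 = 9.6000e-09 cm^2
Step 2: Rc = Rc_spec / A = 3.657e-06 / 9.6000e-09
Step 3: Rc = 3.81e+02 ohms

3.81e+02


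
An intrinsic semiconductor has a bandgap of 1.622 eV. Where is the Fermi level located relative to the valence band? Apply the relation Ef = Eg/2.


Step 1: For an intrinsic semiconductor, the Fermi level sits at midgap.
Step 2: Ef = Eg / 2 = 1.622 / 2 = 0.811 eV

0.811


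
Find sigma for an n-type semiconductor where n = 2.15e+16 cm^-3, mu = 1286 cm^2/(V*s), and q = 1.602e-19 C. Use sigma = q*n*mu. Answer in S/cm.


Step 1: sigma = q * n * mu
Step 2: sigma = 1.602e-19 * 2.15e+16 * 1286
Step 3: sigma = 4.429e+00 S/cm

4.429e+00


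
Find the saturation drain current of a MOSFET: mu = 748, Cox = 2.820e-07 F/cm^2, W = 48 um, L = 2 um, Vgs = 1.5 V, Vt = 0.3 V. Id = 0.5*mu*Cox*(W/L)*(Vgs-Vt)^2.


Step 1: Overdrive voltage Vov = Vgs - Vt = 1.5 - 0.3 = 1.2 V
Step 2: W/L = 48/2 = 24
Step 3: Id = 0.5 * 748 * 2.820e-07 * 24 * 1.2^2
Step 4: Id = 3.64e-03 A

3.64e-03


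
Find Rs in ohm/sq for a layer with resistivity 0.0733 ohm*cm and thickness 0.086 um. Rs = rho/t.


Step 1: Convert thickness to cm: t = 0.086 um = 8.6000e-06 cm
Step 2: Rs = rho / t = 0.0733 / 8.6000e-06
Step 3: Rs = 8523.3 ohm/sq

8523.3


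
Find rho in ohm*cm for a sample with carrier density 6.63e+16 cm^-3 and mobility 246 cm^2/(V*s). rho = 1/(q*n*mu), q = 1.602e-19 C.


Step 1: sigma = q * n * mu = 1.602e-19 * 6.63e+16 * 246 = 2.61283e+00 S/cm
Step 2: rho = 1 / sigma = 1 / 2.61283e+00 = 0.3827 ohm*cm

0.3827


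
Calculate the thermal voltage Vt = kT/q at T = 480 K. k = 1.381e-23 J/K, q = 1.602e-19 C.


Step 1: kT = 1.381e-23 * 480 = 6.6288e-21 J
Step 2: Vt = kT/q = 6.6288e-21 / 1.602e-19
Step 3: Vt = 0.04138 V

0.04138


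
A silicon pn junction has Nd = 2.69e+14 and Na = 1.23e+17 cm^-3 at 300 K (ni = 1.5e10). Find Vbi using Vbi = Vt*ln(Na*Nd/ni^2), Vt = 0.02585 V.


Step 1: Compute Na*Nd/ni^2 = 1.23e+17 * 2.69e+14 / (1.5e10)^2 = 1.4705e+11
Step 2: ln(1.4705e+11) = 25.7140
Step 3: Vbi = 0.02585 * 25.7140 = 0.665 V

0.665


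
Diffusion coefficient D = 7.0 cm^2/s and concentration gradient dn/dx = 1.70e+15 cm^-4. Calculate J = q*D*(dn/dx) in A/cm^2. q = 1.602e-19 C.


Step 1: J = q * D * (dn/dx)
Step 2: J = 1.602e-19 * 7.0 * 1.70e+15
Step 3: J = 1.91e-03 A/cm^2

1.91e-03


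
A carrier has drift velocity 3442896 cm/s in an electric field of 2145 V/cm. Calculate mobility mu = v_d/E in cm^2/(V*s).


Step 1: mu = v_d / E
Step 2: mu = 3442896 / 2145
Step 3: mu = 1605.08 cm^2/(V*s)

1605.08


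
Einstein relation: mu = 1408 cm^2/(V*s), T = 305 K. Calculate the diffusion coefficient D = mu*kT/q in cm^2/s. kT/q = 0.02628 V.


Step 1: D = mu * (kT/q)
Step 2: D = 1408 * 0.02628
Step 3: D = 37.0 cm^2/s

37.0


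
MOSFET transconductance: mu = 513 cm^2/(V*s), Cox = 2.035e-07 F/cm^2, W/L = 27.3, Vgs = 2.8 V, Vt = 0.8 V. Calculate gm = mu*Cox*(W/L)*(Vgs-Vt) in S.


Step 1: Vov = Vgs - Vt = 2.8 - 0.8 = 2.0 V
Step 2: gm = mu * Cox * (W/L) * Vov
Step 3: gm = 513 * 2.035e-07 * 27.3 * 2.0 = 5.70e-03 S

5.70e-03


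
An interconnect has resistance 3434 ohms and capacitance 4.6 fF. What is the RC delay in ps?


Step 1: tau = R * C
Step 2: tau = 3434 * 4.6 fF = 3434 * 4.6e-15 F
Step 3: tau = 1.57964e-11 s = 15.7964 ps

15.7964


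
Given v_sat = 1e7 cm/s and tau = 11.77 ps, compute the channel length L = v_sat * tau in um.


Step 1: tau in seconds = 11.77 ps * 1e-12 = 1.1770e-11 s
Step 2: L = v_sat * tau = 1e7 * 1.1770e-11 = 1.1770e-04 cm
Step 3: L in um = 1.1770e-04 * 1e4 = 1.177 um

1.177


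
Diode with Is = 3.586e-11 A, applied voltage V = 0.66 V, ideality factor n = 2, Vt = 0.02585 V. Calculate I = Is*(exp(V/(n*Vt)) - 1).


Step 1: V/(n*Vt) = 0.66/(2*0.02585) = 12.7660
Step 2: exp(12.7660) = 3.5011e+05
Step 3: I = 3.586e-11 * (3.5011e+05 - 1) = 1.26e-05 A

1.26e-05


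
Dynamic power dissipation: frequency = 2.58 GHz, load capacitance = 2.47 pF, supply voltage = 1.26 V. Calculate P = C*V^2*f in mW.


Step 1: V^2 = 1.26^2 = 1.5876 V^2
Step 2: P = C*V^2*f = 2.47e-12 F * 1.5876 * 2.58e9 Hz
Step 3: P = 1.011713976e-02 W
Step 4: P = 10.117 mW

10.117


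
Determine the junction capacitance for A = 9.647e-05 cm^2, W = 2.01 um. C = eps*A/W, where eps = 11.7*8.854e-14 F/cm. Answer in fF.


Step 1: eps_Si = 11.7 * 8.854e-14 = 1.035918e-12 F/cm
Step 2: W in cm = 2.01 * 1e-4 = 2.01e-04 cm
Step 3: C = 1.035918e-12 * 9.647e-05 / 2.01e-04 = 4.971891e-13 F
Step 4: C = 497.19 fF

497.19


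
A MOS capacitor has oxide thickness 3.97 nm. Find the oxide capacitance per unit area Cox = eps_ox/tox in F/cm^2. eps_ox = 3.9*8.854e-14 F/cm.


Step 1: eps_ox = 3.9 * 8.854e-14 = 3.45306e-13 F/cm
Step 2: tox in cm = 3.97 nm * 1e-7 = 3.9700e-07 cm
Step 3: Cox = 3.45306e-13 / 3.9700e-07 = 8.70e-07 F/cm^2

8.70e-07


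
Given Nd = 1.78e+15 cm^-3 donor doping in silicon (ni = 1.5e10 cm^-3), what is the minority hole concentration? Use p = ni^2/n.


Step 1: Since Nd >> ni, n ≈ Nd = 1.78e+15 cm^-3
Step 2: p = ni^2 / n = (1.5e10)^2 / 1.78e+15
Step 3: p = 2.25e20 / 1.78e+15 = 1.26e+05 cm^-3

1.26e+05


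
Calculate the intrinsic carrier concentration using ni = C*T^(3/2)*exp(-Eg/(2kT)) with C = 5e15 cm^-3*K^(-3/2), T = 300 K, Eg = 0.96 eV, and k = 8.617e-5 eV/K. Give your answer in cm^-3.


Step 1: Compute kT = 8.617e-5 * 300 = 0.025851 eV
Step 2: Exponent = -Eg/(2kT) = -0.96/(2*0.025851) = -18.56795
Step 3: T^(3/2) = 300^1.5 = 5196.15
Step 4: ni = 5e15 * 5196.15 * exp(-18.56795) = 2.24e+11 cm^-3

2.24e+11


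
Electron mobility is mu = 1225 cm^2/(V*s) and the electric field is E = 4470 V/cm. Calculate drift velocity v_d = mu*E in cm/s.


Step 1: v_d = mu * E
Step 2: v_d = 1225 * 4470 = 5475750
Step 3: v_d = 5.48e+06 cm/s

5.48e+06


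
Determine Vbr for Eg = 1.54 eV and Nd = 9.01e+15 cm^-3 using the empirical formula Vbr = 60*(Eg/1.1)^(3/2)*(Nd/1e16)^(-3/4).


Step 1: Eg/1.1 = 1.54/1.1 = 1.400000
Step 2: (Eg/1.1)^1.5 = 1.400000^1.5 = 1.656502
Step 3: (Nd/1e16)^(-0.75) = (0.901)^(-0.75) = 1.081325
Step 4: Vbr = 60 * 1.656502 * 1.081325 = 107.5 V

107.5


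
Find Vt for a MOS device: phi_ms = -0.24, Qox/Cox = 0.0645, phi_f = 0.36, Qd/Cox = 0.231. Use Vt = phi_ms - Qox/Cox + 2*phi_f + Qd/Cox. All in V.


Step 1: Vt = phi_ms - Qox/Cox + 2*phi_f + Qd/Cox
Step 2: Vt = -0.24 - 0.0645 + 2*0.36 + 0.231
Step 3: Vt = -0.24 - 0.0645 + 0.72 + 0.231
Step 4: Vt = 0.6465 V

0.6465


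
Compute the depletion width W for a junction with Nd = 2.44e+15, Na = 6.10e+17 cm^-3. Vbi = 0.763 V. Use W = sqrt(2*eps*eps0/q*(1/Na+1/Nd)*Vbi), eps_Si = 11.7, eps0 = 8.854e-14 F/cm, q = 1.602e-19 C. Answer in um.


Step 1: 1/Na + 1/Nd = 1/6.10e+17 + 1/2.44e+15 = 4.11475e-16
Step 2: 2*eps*eps0/q = 2*11.7*8.854e-14/1.602e-19 = 1.293281e+07
Step 3: W^2 = 1.293281e+07 * 4.11475e-16 * 0.763 = 4.06033e-09
Step 4: W = sqrt(4.06033e-09) = 6.372e-05 cm = 0.6372 um

0.6372


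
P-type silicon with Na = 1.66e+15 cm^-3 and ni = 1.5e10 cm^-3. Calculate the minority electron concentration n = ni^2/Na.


Step 1: Majority hole concentration p ≈ Na = 1.66e+15 cm^-3
Step 2: n = ni^2 / Na = (1.5e10)^2 / 1.66e+15
Step 3: n = 1.36e+05 cm^-3

1.36e+05


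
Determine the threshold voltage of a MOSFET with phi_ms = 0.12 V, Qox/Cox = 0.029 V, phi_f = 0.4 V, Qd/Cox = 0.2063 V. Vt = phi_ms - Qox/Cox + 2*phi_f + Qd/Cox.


Step 1: Vt = phi_ms - Qox/Cox + 2*phi_f + Qd/Cox
Step 2: Vt = 0.12 - 0.029 + 2*0.4 + 0.2063
Step 3: Vt = 0.12 - 0.029 + 0.8 + 0.2063
Step 4: Vt = 1.0973 V

1.0973


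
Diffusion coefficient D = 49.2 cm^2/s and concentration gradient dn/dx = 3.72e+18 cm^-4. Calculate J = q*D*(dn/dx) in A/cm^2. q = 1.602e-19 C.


Step 1: J = q * D * (dn/dx)
Step 2: J = 1.602e-19 * 49.2 * 3.72e+18
Step 3: J = 2.93e+01 A/cm^2

2.93e+01


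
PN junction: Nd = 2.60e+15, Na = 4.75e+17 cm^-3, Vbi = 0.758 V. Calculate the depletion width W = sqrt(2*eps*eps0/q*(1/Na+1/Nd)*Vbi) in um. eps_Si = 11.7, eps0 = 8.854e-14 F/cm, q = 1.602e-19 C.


Step 1: 1/Na + 1/Nd = 1/4.75e+17 + 1/2.60e+15 = 3.86721e-16
Step 2: 2*eps*eps0/q = 2*11.7*8.854e-14/1.602e-19 = 1.293281e+07
Step 3: W^2 = 1.293281e+07 * 3.86721e-16 * 0.758 = 3.79105e-09
Step 4: W = sqrt(3.79105e-09) = 6.157e-05 cm = 0.6157 um

0.6157


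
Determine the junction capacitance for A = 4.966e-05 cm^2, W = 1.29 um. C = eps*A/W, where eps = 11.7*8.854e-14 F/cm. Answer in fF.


Step 1: eps_Si = 11.7 * 8.854e-14 = 1.035918e-12 F/cm
Step 2: W in cm = 1.29 * 1e-4 = 1.29e-04 cm
Step 3: C = 1.035918e-12 * 4.966e-05 / 1.29e-04 = 3.987883e-13 F
Step 4: C = 398.79 fF

398.79


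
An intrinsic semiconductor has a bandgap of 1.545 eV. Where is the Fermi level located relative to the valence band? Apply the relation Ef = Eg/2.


Step 1: For an intrinsic semiconductor, the Fermi level sits at midgap.
Step 2: Ef = Eg / 2 = 1.545 / 2 = 0.7725 eV

0.7725


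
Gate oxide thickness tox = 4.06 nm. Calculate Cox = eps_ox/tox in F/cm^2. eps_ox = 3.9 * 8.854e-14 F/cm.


Step 1: eps_ox = 3.9 * 8.854e-14 = 3.45306e-13 F/cm
Step 2: tox in cm = 4.06 nm * 1e-7 = 4.0600e-07 cm
Step 3: Cox = 3.45306e-13 / 4.0600e-07 = 8.51e-07 F/cm^2

8.51e-07


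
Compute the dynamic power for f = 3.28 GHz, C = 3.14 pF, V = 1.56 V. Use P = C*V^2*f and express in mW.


Step 1: V^2 = 1.56^2 = 2.4336 V^2
Step 2: P = C*V^2*f = 3.14e-12 F * 2.4336 * 3.28e9 Hz
Step 3: P = 2.506413312e-02 W
Step 4: P = 25.064 mW

25.064


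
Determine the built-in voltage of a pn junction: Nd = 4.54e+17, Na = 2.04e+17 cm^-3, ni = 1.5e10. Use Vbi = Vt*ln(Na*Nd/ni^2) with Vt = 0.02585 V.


Step 1: Compute Na*Nd/ni^2 = 2.04e+17 * 4.54e+17 / (1.5e10)^2 = 4.1163e+14
Step 2: ln(4.1163e+14) = 33.6511
Step 3: Vbi = 0.02585 * 33.6511 = 0.87 V

0.87


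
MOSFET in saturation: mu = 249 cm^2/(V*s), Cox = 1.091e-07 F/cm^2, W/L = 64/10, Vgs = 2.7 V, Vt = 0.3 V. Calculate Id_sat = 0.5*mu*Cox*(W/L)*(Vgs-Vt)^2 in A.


Step 1: Overdrive voltage Vov = Vgs - Vt = 2.7 - 0.3 = 2.4 V
Step 2: W/L = 64/10 = 6.4
Step 3: Id = 0.5 * 249 * 1.091e-07 * 6.4 * 2.4^2
Step 4: Id = 5.01e-04 A

5.01e-04


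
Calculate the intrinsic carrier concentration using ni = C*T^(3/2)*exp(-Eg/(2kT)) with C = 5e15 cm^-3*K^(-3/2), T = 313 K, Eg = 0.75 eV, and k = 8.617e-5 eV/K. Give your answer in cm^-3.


Step 1: Compute kT = 8.617e-5 * 313 = 0.02697121 eV
Step 2: Exponent = -Eg/(2kT) = -0.75/(2*0.02697121) = -13.90371
Step 3: T^(3/2) = 313^1.5 = 5537.54
Step 4: ni = 5e15 * 5537.54 * exp(-13.90371) = 2.54e+13 cm^-3

2.54e+13
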